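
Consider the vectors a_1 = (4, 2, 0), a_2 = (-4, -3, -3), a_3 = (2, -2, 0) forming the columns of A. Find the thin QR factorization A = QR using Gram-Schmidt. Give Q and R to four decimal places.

Q = [[0.8944, 0.1278, 0.4286], [0.4472, -0.2556, -0.8571], [0.0000, -0.9583, 0.2857]], R = [[4.4721, -4.9193, 0.8944], [0.0000, 3.1305, 0.7667], [0.0000, 0.0000, 2.5714]]

e_1 = a_1/‖a_1‖ = (4, 2, 0)/4.4721 = (0.8944, 0.4472, 0.0000).
r_{12} = e_1·a_2 = -4.9193.
u_2 = a_2 + 4.9193·e_1 = (0.4000, -0.8000, -3.0000).
‖u_2‖ = 3.1305, so e_2 = (0.1278, -0.2556, -0.9583).
r_{13} = e_1·a_3 = 0.8944; r_{23} = e_2·a_3 = 0.7667.
u_3 = a_3 − 0.8944·e_1 − 0.7667·e_2 = (1.1020, -2.2041, 0.7347).
‖u_3‖ = 2.5714, so e_3 = (0.4286, -0.8571, 0.2857).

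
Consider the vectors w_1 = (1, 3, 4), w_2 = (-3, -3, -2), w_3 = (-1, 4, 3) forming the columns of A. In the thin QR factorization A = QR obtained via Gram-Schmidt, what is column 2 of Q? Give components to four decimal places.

e_2 = (-0.8673, -0.2692, 0.4187)

w_1 = (1, 3, 4); ‖w_1‖ = 5.0990, so e_1 = (0.1961, 0.5883, 0.7845).
e_1·w_2 = 0.1961·(-3) + 0.5883·(-3) + 0.7845·(-2) = -3.9223.
u_2 = w_2 + 3.9223·e_1 = (-2.2308, -0.6923, 1.0769).
‖u_2‖ = 2.5720, so e_2 = (-0.8673, -0.2692, 0.4187).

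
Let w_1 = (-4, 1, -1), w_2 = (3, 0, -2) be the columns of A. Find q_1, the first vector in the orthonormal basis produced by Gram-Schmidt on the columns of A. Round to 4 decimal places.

q_1 = (-0.9428, 0.2357, -0.2357)

w_1 = (-4, 1, -1); ‖w_1‖ = 4.2426, so q_1 = (-0.9428, 0.2357, -0.2357).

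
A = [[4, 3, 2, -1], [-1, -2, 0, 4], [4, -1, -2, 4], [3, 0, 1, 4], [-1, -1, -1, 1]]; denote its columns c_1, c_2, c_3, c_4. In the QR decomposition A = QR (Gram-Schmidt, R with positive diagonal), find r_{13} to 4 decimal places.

r_{13} = 0.6100

c_1 = (4, -1, 4, 3, -1); ‖c_1‖ = 6.5574, so q_1 = (0.6100, -0.1525, 0.6100, 0.4575, -0.1525).
r_{13} = q_1·c_3 = 0.6100.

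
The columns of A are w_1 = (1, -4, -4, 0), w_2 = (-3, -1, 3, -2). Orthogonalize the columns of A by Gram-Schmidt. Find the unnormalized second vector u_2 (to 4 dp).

q_1 = w_1/‖w_1‖ = (1, -4, -4, 0)/5.7446 = (0.1741, -0.6963, -0.6963, 0.0000).
r_{12} = q_1·w_2 = -1.9149.
u_2 = w_2 + 1.9149·q_1 = (-2.6667, -2.3333, 1.6667, -2.0000).

u_2 = (-2.6667, -2.3333, 1.6667, -2.0000)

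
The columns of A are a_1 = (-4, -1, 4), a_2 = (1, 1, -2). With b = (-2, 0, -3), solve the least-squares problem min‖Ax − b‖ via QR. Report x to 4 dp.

x = (0.9655, 2.7586)

q_1 = a_1/‖a_1‖ = (-4, -1, 4)/5.7446 = (-0.6963, -0.1741, 0.6963).
r_{12} = q_1·a_2 = -2.2630.
u_2 = a_2 + 2.2630·q_1 = (-0.5758, 0.6061, -0.4242).
‖u_2‖ = 0.9374, so q_2 = (-0.6142, 0.6465, -0.4526).
Qᵀb = (-0.6963, 2.5860).
Back-substitute: x_2 = 2.5860/0.9374 = 2.7586.
x_1 = (-0.6963 + 2.2630·2.7586)/5.7446 = 0.9655.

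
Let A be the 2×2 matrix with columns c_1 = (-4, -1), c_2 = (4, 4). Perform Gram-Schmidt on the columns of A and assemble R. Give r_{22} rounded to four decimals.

r_{22} = 2.9104

c_1 = (-4, -1); ‖c_1‖ = 4.1231, so q_1 = (-0.9701, -0.2425).
q_1·c_2 = (-0.9701)·4 + (-0.2425)·4 = -4.8507.
u_2 = c_2 + 4.8507·q_1 = (-0.7059, 2.8235).
r_{22} = ‖u_2‖ = 2.9104.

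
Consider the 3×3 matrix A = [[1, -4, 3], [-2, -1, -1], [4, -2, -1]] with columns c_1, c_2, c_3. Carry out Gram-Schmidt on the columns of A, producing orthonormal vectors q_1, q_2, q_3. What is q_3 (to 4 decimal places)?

q_3 = (0.4332, -0.7581, -0.4874)

c_1 = (1, -2, 4); ‖c_1‖ = 4.5826, so q_1 = (0.2182, -0.4364, 0.8729).
q_1·c_2 = 0.2182·(-4) + (-0.4364)·(-1) + 0.8729·(-2) = -2.1822.
u_2 = c_2 + 2.1822·q_1 = (-3.5238, -1.9524, -0.0952).
‖u_2‖ = 4.0297, so q_2 = (-0.8745, -0.4845, -0.0236).
q_1·c_3 = 0.2182·3 + (-0.4364)·(-1) + 0.8729·(-1) = 0.2182; q_2·c_3 = (-0.8745)·3 + (-0.4845)·(-1) + (-0.0236)·(-1) = -2.1153.
u_3 = c_3 − 0.2182·q_1 + 2.1153·q_2 = (1.1026, -1.9296, -1.2405).
‖u_3‖ = 2.5452, so q_3 = (0.4332, -0.7581, -0.4874).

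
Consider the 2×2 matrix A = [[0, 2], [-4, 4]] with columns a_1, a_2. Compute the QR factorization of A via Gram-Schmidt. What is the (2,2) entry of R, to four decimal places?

a_1 = (0, -4); ‖a_1‖ = 4.0000, so e_1 = (0.0000, -1.0000).
e_1·a_2 = 0.0000·2 + (-1.0000)·4 = -4.0000.
u_2 = a_2 + 4.0000·e_1 = (2.0000, 0.0000).
r_{22} = ‖u_2‖ = 2.0000.

r_{22} = 2.0000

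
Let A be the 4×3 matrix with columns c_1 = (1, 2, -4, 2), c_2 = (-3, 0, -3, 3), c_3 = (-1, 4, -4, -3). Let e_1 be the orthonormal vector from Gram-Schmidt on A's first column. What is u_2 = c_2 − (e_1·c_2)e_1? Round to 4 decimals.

e_1 = c_1/‖c_1‖ = (1, 2, -4, 2)/5.0000 = (0.2000, 0.4000, -0.8000, 0.4000).
r_{12} = e_1·c_2 = 3.0000.
u_2 = c_2 − 3.0000·e_1 = (-3.6000, -1.2000, -0.6000, 1.8000).

u_2 = (-3.6000, -1.2000, -0.6000, 1.8000)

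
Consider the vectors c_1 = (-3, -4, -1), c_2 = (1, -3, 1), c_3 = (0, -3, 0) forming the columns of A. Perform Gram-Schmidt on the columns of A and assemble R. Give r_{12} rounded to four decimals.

r_{12} = 1.5689

q_1 = c_1/‖c_1‖ = (-3, -4, -1)/5.0990 = (-0.5883, -0.7845, -0.1961).
r_{12} = q_1·c_2 = 1.5689.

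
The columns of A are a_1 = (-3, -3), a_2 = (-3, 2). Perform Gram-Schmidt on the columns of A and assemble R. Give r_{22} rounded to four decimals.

a_1 = (-3, -3); ‖a_1‖ = 4.2426, so q_1 = (-0.7071, -0.7071).
q_1·a_2 = (-0.7071)·(-3) + (-0.7071)·2 = 0.7071.
u_2 = a_2 − 0.7071·q_1 = (-2.5000, 2.5000).
r_{22} = ‖u_2‖ = 3.5355.

r_{22} = 3.5355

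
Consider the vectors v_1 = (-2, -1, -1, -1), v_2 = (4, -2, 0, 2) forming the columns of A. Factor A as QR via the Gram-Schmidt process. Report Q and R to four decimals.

Q = [[-0.7559, 0.4447], [-0.3780, -0.8154], [-0.3780, -0.2965], [-0.3780, 0.2224]], R = [[2.6458, -3.0237], [0.0000, 3.8545]]

v_1 = (-2, -1, -1, -1); ‖v_1‖ = 2.6458, so q_1 = (-0.7559, -0.3780, -0.3780, -0.3780).
q_1·v_2 = (-0.7559)·4 + (-0.3780)·(-2) + (-0.3780)·0 + (-0.3780)·2 = -3.0237.
u_2 = v_2 + 3.0237·q_1 = (1.7143, -3.1429, -1.1429, 0.8571).
‖u_2‖ = 3.8545, so q_2 = (0.4447, -0.8154, -0.2965, 0.2224).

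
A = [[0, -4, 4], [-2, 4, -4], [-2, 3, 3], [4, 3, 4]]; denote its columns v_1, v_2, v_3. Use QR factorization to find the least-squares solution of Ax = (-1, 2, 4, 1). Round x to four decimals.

x = (-0.5538, 0.5971, 0.3603)

v_1 = (0, -2, -2, 4); ‖v_1‖ = 4.8990, so e_1 = (0.0000, -0.4082, -0.4082, 0.8165).
e_1·v_2 = 0.0000·(-4) + (-0.4082)·4 + (-0.4082)·3 + 0.8165·3 = -0.4082.
u_2 = v_2 + 0.4082·e_1 = (-4.0000, 3.8333, 2.8333, 3.3333).
‖u_2‖ = 7.0593, so e_2 = (-0.5666, 0.5430, 0.4014, 0.4722).
e_1·v_3 = 0.0000·4 + (-0.4082)·(-4) + (-0.4082)·3 + 0.8165·4 = 3.6742; e_2·v_3 = (-0.5666)·4 + 0.5430·(-4) + 0.4014·3 + 0.4722·4 = -1.3457.
u_3 = v_3 − 3.6742·e_1 + 1.3457·e_2 = (3.2375, -1.7692, 5.0401, 1.6355).
‖u_3‖ = 6.4567, so e_3 = (0.5014, -0.2740, 0.7806, 0.2533).
Qᵀb = (-1.6330, 3.7303, 2.3263).
Back-substitute: x_3 = 2.3263/6.4567 = 0.3603.
x_2 = (3.7303 + 1.3457·0.3603)/7.0593 = 0.5971.
x_1 = (-1.6330 + 0.4082·0.5971 − 3.6742·0.3603)/4.8990 = -0.5538.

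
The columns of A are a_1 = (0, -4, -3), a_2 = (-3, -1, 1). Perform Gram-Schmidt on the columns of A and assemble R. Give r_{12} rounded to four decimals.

a_1 = (0, -4, -3); ‖a_1‖ = 5.0000, so e_1 = (0.0000, -0.8000, -0.6000).
r_{12} = e_1·a_2 = 0.2000.

r_{12} = 0.2000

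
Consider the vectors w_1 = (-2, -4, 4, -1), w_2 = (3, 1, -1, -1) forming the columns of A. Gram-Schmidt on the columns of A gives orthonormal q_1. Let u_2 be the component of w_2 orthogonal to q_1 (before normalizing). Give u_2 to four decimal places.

w_1 = (-2, -4, 4, -1); ‖w_1‖ = 6.0828, so q_1 = (-0.3288, -0.6576, 0.6576, -0.1644).
q_1·w_2 = (-0.3288)·3 + (-0.6576)·1 + 0.6576·(-1) + (-0.1644)·(-1) = -2.1372.
u_2 = w_2 + 2.1372·q_1 = (2.2973, -0.4054, 0.4054, -1.3514).

u_2 = (2.2973, -0.4054, 0.4054, -1.3514)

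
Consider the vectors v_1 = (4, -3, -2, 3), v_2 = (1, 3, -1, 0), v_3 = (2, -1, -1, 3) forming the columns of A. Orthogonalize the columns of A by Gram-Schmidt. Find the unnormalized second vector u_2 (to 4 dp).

u_2 = (1.3158, 2.7632, -1.1579, 0.2368)

v_1 = (4, -3, -2, 3); ‖v_1‖ = 6.1644, so e_1 = (0.6489, -0.4867, -0.3244, 0.4867).
e_1·v_2 = 0.6489·1 + (-0.4867)·3 + (-0.3244)·(-1) + 0.4867·0 = -0.4867.
u_2 = v_2 + 0.4867·e_1 = (1.3158, 2.7632, -1.1579, 0.2368).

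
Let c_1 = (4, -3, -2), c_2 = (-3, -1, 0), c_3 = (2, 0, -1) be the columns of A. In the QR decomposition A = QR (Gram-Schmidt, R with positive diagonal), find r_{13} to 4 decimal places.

r_{13} = 1.8570

c_1 = (4, -3, -2); ‖c_1‖ = 5.3852, so q_1 = (0.7428, -0.5571, -0.3714).
r_{13} = q_1·c_3 = 1.8570.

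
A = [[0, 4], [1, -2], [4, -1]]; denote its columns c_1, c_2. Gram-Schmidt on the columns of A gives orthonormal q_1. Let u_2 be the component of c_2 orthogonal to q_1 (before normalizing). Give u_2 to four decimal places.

c_1 = (0, 1, 4); ‖c_1‖ = 4.1231, so q_1 = (0.0000, 0.2425, 0.9701).
q_1·c_2 = 0.0000·4 + 0.2425·(-2) + 0.9701·(-1) = -1.4552.
u_2 = c_2 + 1.4552·q_1 = (4.0000, -1.6471, 0.4118).

u_2 = (4.0000, -1.6471, 0.4118)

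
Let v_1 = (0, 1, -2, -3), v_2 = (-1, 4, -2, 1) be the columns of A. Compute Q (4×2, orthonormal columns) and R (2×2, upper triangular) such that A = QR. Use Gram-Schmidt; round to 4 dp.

Q = [[0.0000, -0.2224], [0.2673, 0.8102], [-0.5345, -0.2860], [-0.8018, 0.4607]], R = [[3.7417, 1.3363], [0.0000, 4.4960]]

v_1 = (0, 1, -2, -3); ‖v_1‖ = 3.7417, so e_1 = (0.0000, 0.2673, -0.5345, -0.8018).
e_1·v_2 = 0.0000·(-1) + 0.2673·4 + (-0.5345)·(-2) + (-0.8018)·1 = 1.3363.
u_2 = v_2 − 1.3363·e_1 = (-1.0000, 3.6429, -1.2857, 2.0714).
‖u_2‖ = 4.4960, so e_2 = (-0.2224, 0.8102, -0.2860, 0.4607).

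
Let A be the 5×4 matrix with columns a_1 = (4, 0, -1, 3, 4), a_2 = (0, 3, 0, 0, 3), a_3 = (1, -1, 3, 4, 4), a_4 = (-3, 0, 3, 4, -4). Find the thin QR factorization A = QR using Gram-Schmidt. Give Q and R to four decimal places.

Q = [[0.6172, -0.2994, -0.3562, -0.0555], [0.0000, 0.7859, -0.2395, 0.4961], [-0.1543, 0.0748, 0.7676, -0.0937], [0.4629, -0.2245, 0.4114, 0.7042], [0.6172, 0.4865, 0.2395, -0.4961]], R = [[6.4807, 1.8516, 4.4748, -2.9318], [0.0000, 3.8173, 0.1871, -1.7215], [0.0000, 0.0000, 4.7897, 4.0590], [0.0000, 0.0000, 0.0000, 4.6868]]

a_1 = (4, 0, -1, 3, 4); ‖a_1‖ = 6.4807, so e_1 = (0.6172, 0.0000, -0.1543, 0.4629, 0.6172).
e_1·a_2 = 0.6172·0 + 0.0000·3 + (-0.1543)·0 + 0.4629·0 + 0.6172·3 = 1.8516.
u_2 = a_2 − 1.8516·e_1 = (-1.1429, 3.0000, 0.2857, -0.8571, 1.8571).
‖u_2‖ = 3.8173, so e_2 = (-0.2994, 0.7859, 0.0748, -0.2245, 0.4865).
e_1·a_3 = 0.6172·1 + 0.0000·(-1) + (-0.1543)·3 + 0.4629·4 + 0.6172·4 = 4.4748; e_2·a_3 = (-0.2994)·1 + 0.7859·(-1) + 0.0748·3 + (-0.2245)·4 + 0.4865·4 = 0.1871.
u_3 = a_3 − 4.4748·e_1 − 0.1871·e_2 = (-1.7059, -1.1471, 3.6765, 1.9706, 1.1471).
‖u_3‖ = 4.7897, so e_3 = (-0.3562, -0.2395, 0.7676, 0.4114, 0.2395).
e_1·a_4 = 0.6172·(-3) + 0.0000·0 + (-0.1543)·3 + 0.4629·4 + 0.6172·(-4) = -2.9318; e_2·a_4 = (-0.2994)·(-3) + 0.7859·0 + 0.0748·3 + (-0.2245)·4 + 0.4865·(-4) = -1.7215; e_3·a_4 = (-0.3562)·(-3) + (-0.2395)·0 + 0.7676·3 + 0.4114·4 + 0.2395·(-4) = 4.0590.
u_4 = a_4 + 2.9318·e_1 + 1.7215·e_2 − 4.0590·e_3 = (-0.2603, 2.3250, -0.4391, 3.3006, -2.3250).
‖u_4‖ = 4.6868, so e_4 = (-0.0555, 0.4961, -0.0937, 0.7042, -0.4961).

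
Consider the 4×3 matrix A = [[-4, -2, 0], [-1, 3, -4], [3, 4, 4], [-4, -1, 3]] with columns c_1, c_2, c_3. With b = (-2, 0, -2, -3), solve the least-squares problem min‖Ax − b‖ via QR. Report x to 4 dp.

e_1 = c_1/‖c_1‖ = (-4, -1, 3, -4)/6.4807 = (-0.6172, -0.1543, 0.4629, -0.6172).
r_{12} = e_1·c_2 = 3.2404.
u_2 = c_2 − 3.2404·e_1 = (0.0000, 3.5000, 2.5000, 1.0000).
‖u_2‖ = 4.4159, so e_2 = (0.0000, 0.7926, 0.5661, 0.2265).
r_{13} = e_1·c_3 = 0.6172; r_{23} = e_2·c_3 = -0.2265.
u_3 = c_3 − 0.6172·e_1 + 0.2265·e_2 = (0.3810, -3.7253, 3.8425, 3.4322).
‖u_3‖ = 6.3693, so e_3 = (0.0598, -0.5849, 0.6033, 0.5389).
Qᵀb = (2.1602, -1.8116, -2.9428).
Back-substitute: x_3 = -2.9428/6.3693 = -0.4620.
x_2 = (-1.8116 + 0.2265·(-0.4620))/4.4159 = -0.4340.
x_1 = (2.1602 − 3.2404·(-0.4340) − 0.6172·(-0.4620))/6.4807 = 0.5943.

x = (0.5943, -0.4340, -0.4620)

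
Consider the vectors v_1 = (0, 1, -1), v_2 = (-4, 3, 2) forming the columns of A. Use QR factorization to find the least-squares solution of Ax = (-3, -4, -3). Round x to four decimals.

q_1 = v_1/‖v_1‖ = (0, 1, -1)/1.4142 = (0.0000, 0.7071, -0.7071).
r_{12} = q_1·v_2 = 0.7071.
u_2 = v_2 − 0.7071·q_1 = (-4.0000, 2.5000, 2.5000).
‖u_2‖ = 5.3385, so q_2 = (-0.7493, 0.4683, 0.4683).
Qᵀb = (-0.7071, -1.0302).
Back-substitute: x_2 = -1.0302/5.3385 = -0.1930.
x_1 = (-0.7071 − 0.7071·(-0.1930))/1.4142 = -0.4035.

x = (-0.4035, -0.1930)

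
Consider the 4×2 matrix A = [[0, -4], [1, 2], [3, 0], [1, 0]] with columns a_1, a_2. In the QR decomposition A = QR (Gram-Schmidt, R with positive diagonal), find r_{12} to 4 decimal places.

a_1 = (0, 1, 3, 1); ‖a_1‖ = 3.3166, so e_1 = (0.0000, 0.3015, 0.9045, 0.3015).
r_{12} = e_1·a_2 = 0.6030.

r_{12} = 0.6030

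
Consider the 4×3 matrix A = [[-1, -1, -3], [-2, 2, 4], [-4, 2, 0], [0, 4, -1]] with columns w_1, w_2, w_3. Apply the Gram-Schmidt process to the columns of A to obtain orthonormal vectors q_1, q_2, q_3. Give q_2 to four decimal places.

q_2 = (-0.3474, 0.2171, -0.0217, 0.9120)

w_1 = (-1, -2, -4, 0); ‖w_1‖ = 4.5826, so q_1 = (-0.2182, -0.4364, -0.8729, 0.0000).
q_1·w_2 = (-0.2182)·(-1) + (-0.4364)·2 + (-0.8729)·2 + 0.0000·4 = -2.4004.
u_2 = w_2 + 2.4004·q_1 = (-1.5238, 0.9524, -0.0952, 4.0000).
‖u_2‖ = 4.3861, so q_2 = (-0.3474, 0.2171, -0.0217, 0.9120).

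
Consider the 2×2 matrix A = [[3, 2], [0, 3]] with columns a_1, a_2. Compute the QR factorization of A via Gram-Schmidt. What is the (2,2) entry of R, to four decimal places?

a_1 = (3, 0); ‖a_1‖ = 3.0000, so q_1 = (1.0000, 0.0000).
q_1·a_2 = 1.0000·2 + 0.0000·3 = 2.0000.
u_2 = a_2 − 2.0000·q_1 = (0.0000, 3.0000).
r_{22} = ‖u_2‖ = 3.0000.

r_{22} = 3.0000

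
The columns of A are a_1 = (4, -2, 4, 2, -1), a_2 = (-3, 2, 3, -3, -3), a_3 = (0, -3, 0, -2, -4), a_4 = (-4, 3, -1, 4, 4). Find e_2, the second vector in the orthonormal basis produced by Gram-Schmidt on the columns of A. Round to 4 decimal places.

a_1 = (4, -2, 4, 2, -1); ‖a_1‖ = 6.4031, so e_1 = (0.6247, -0.3123, 0.6247, 0.3123, -0.1562).
e_1·a_2 = 0.6247·(-3) + (-0.3123)·2 + 0.6247·3 + 0.3123·(-3) + (-0.1562)·(-3) = -1.0932.
u_2 = a_2 + 1.0932·e_1 = (-2.3171, 1.6585, 3.6829, -2.6585, -3.1707).
‖u_2‖ = 6.2294, so e_2 = (-0.3720, 0.2662, 0.5912, -0.4268, -0.5090).

e_2 = (-0.3720, 0.2662, 0.5912, -0.4268, -0.5090)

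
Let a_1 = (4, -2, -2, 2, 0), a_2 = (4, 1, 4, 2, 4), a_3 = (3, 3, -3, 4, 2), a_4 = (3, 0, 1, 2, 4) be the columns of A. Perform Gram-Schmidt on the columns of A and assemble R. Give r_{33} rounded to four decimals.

a_1 = (4, -2, -2, 2, 0); ‖a_1‖ = 5.2915, so q_1 = (0.7559, -0.3780, -0.3780, 0.3780, 0.0000).
q_1·a_2 = 0.7559·4 + (-0.3780)·1 + (-0.3780)·4 + 0.3780·2 + 0.0000·4 = 1.8898.
u_2 = a_2 − 1.8898·q_1 = (2.5714, 1.7143, 4.7143, 1.2857, 4.0000).
‖u_2‖ = 7.0305, so q_2 = (0.3658, 0.2438, 0.6705, 0.1829, 0.5689).
q_1·a_3 = 0.7559·3 + (-0.3780)·3 + (-0.3780)·(-3) + 0.3780·4 + 0.0000·2 = 3.7796; q_2·a_3 = 0.3658·3 + 0.2438·3 + 0.6705·(-3) + 0.1829·4 + 0.5689·2 = 1.6865.
u_3 = a_3 − 3.7796·q_1 − 1.6865·q_2 = (-0.4740, 4.0173, -2.7023, 2.2630, 1.0405).
r_{33} = ‖u_3‖ = 5.4653.

r_{33} = 5.4653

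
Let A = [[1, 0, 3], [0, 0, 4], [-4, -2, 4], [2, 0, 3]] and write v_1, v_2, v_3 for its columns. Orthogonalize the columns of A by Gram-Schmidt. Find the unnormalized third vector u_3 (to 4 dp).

v_1 = (1, 0, -4, 2); ‖v_1‖ = 4.5826, so e_1 = (0.2182, 0.0000, -0.8729, 0.4364).
e_1·v_2 = 0.2182·0 + 0.0000·0 + (-0.8729)·(-2) + 0.4364·0 = 1.7457.
u_2 = v_2 − 1.7457·e_1 = (-0.3810, 0.0000, -0.4762, -0.7619).
‖u_2‖ = 0.9759, so e_2 = (-0.3904, 0.0000, -0.4880, -0.7807).
e_1·v_3 = 0.2182·3 + 0.0000·4 + (-0.8729)·4 + 0.4364·3 = -1.5275; e_2·v_3 = (-0.3904)·3 + 0.0000·4 + (-0.4880)·4 + (-0.7807)·3 = -5.4650.
u_3 = v_3 + 1.5275·e_1 + 5.4650·e_2 = (1.2000, 4.0000, 0.0000, -0.6000).

u_3 = (1.2000, 4.0000, 0.0000, -0.6000)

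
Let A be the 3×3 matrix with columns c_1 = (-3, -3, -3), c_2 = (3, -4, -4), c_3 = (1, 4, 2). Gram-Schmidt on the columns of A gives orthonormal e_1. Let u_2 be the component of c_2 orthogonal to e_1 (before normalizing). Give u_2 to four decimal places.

e_1 = c_1/‖c_1‖ = (-3, -3, -3)/5.1962 = (-0.5774, -0.5774, -0.5774).
r_{12} = e_1·c_2 = 2.8868.
u_2 = c_2 − 2.8868·e_1 = (4.6667, -2.3333, -2.3333).

u_2 = (4.6667, -2.3333, -2.3333)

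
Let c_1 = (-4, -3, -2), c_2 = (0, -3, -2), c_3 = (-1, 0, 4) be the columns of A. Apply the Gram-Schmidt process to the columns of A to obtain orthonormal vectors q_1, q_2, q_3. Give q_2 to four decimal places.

q_2 = (0.6695, -0.6180, -0.4120)

c_1 = (-4, -3, -2); ‖c_1‖ = 5.3852, so q_1 = (-0.7428, -0.5571, -0.3714).
q_1·c_2 = (-0.7428)·0 + (-0.5571)·(-3) + (-0.3714)·(-2) = 2.4140.
u_2 = c_2 − 2.4140·q_1 = (1.7931, -1.6552, -1.1034).
‖u_2‖ = 2.6781, so q_2 = (0.6695, -0.6180, -0.4120).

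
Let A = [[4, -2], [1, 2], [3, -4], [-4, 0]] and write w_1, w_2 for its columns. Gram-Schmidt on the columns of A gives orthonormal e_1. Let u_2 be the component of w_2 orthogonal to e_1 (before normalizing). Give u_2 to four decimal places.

u_2 = (-0.2857, 2.4286, -2.7143, -1.7143)

w_1 = (4, 1, 3, -4); ‖w_1‖ = 6.4807, so e_1 = (0.6172, 0.1543, 0.4629, -0.6172).
e_1·w_2 = 0.6172·(-2) + 0.1543·2 + 0.4629·(-4) + (-0.6172)·0 = -2.7775.
u_2 = w_2 + 2.7775·e_1 = (-0.2857, 2.4286, -2.7143, -1.7143).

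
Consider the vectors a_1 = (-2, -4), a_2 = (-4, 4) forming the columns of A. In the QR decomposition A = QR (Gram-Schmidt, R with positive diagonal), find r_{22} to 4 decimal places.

r_{22} = 5.3666

q_1 = a_1/‖a_1‖ = (-2, -4)/4.4721 = (-0.4472, -0.8944).
r_{12} = q_1·a_2 = -1.7889.
u_2 = a_2 + 1.7889·q_1 = (-4.8000, 2.4000).
r_{22} = ‖u_2‖ = 5.3666.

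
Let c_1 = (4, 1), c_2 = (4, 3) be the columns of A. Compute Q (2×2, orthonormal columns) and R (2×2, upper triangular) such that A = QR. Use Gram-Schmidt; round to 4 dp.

Q = [[0.9701, -0.2425], [0.2425, 0.9701]], R = [[4.1231, 4.6082], [0.0000, 1.9403]]

q_1 = c_1/‖c_1‖ = (4, 1)/4.1231 = (0.9701, 0.2425).
r_{12} = q_1·c_2 = 4.6082.
u_2 = c_2 − 4.6082·q_1 = (-0.4706, 1.8824).
‖u_2‖ = 1.9403, so q_2 = (-0.2425, 0.9701).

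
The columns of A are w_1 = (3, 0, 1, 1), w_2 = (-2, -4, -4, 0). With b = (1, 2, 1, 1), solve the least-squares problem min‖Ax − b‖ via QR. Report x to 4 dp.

x = (0.1351, -0.3514)

w_1 = (3, 0, 1, 1); ‖w_1‖ = 3.3166, so e_1 = (0.9045, 0.0000, 0.3015, 0.3015).
e_1·w_2 = 0.9045·(-2) + 0.0000·(-4) + 0.3015·(-4) + 0.3015·0 = -3.0151.
u_2 = w_2 + 3.0151·e_1 = (0.7273, -4.0000, -3.0909, 0.9091).
‖u_2‖ = 5.1874, so e_2 = (0.1402, -0.7711, -0.5958, 0.1752).
Qᵀb = (1.5076, -1.8226).
Back-substitute: x_2 = -1.8226/5.1874 = -0.3514.
x_1 = (1.5076 + 3.0151·(-0.3514))/3.3166 = 0.1351.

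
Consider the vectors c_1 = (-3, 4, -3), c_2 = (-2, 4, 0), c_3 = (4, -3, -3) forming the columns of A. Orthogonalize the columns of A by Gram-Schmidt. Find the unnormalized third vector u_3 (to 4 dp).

q_1 = c_1/‖c_1‖ = (-3, 4, -3)/5.8310 = (-0.5145, 0.6860, -0.5145).
r_{12} = q_1·c_2 = 3.7730.
u_2 = c_2 − 3.7730·q_1 = (-0.0588, 1.4118, 1.9412).
‖u_2‖ = 2.4010, so q_2 = (-0.0245, 0.5880, 0.8085).
r_{13} = q_1·c_3 = -2.5725; r_{23} = q_2·c_3 = -4.2875.
u_3 = c_3 + 2.5725·q_1 + 4.2875·q_2 = (2.5714, 1.2857, -0.8571).

u_3 = (2.5714, 1.2857, -0.8571)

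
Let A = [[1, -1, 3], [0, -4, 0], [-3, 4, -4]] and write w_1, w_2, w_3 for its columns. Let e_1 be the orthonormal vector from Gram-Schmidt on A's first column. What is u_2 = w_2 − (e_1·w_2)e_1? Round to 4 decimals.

w_1 = (1, 0, -3); ‖w_1‖ = 3.1623, so e_1 = (0.3162, 0.0000, -0.9487).
e_1·w_2 = 0.3162·(-1) + 0.0000·(-4) + (-0.9487)·4 = -4.1110.
u_2 = w_2 + 4.1110·e_1 = (0.3000, -4.0000, 0.1000).

u_2 = (0.3000, -4.0000, 0.1000)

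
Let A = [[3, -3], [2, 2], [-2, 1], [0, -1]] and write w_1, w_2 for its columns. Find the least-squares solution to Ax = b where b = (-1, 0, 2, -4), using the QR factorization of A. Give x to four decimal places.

x = (-0.2039, 0.5049)

e_1 = w_1/‖w_1‖ = (3, 2, -2, 0)/4.1231 = (0.7276, 0.4851, -0.4851, 0.0000).
r_{12} = e_1·w_2 = -1.6977.
u_2 = w_2 + 1.6977·e_1 = (-1.7647, 2.8235, 0.1765, -1.0000).
‖u_2‖ = 3.4810, so e_2 = (-0.5069, 0.8111, 0.0507, -0.2873).
Qᵀb = (-1.6977, 1.7574).
Back-substitute: x_2 = 1.7574/3.4810 = 0.5049.
x_1 = (-1.6977 + 1.6977·0.5049)/4.1231 = -0.2039.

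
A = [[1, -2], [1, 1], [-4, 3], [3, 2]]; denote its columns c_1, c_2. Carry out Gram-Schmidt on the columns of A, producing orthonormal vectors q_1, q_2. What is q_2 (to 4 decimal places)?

c_1 = (1, 1, -4, 3); ‖c_1‖ = 5.1962, so q_1 = (0.1925, 0.1925, -0.7698, 0.5774).
q_1·c_2 = 0.1925·(-2) + 0.1925·1 + (-0.7698)·3 + 0.5774·2 = -1.3472.
u_2 = c_2 + 1.3472·q_1 = (-1.7407, 1.2593, 1.9630, 2.7778).
‖u_2‖ = 4.0231, so q_2 = (-0.4327, 0.3130, 0.4879, 0.6905).

q_2 = (-0.4327, 0.3130, 0.4879, 0.6905)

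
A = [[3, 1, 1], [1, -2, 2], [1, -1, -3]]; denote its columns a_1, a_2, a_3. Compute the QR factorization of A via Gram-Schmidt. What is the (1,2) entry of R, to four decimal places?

q_1 = a_1/‖a_1‖ = (3, 1, 1)/3.3166 = (0.9045, 0.3015, 0.3015).
r_{12} = q_1·a_2 = 0.0000.

r_{12} = 0.0000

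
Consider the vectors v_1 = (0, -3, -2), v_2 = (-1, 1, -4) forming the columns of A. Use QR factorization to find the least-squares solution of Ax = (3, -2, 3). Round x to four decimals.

v_1 = (0, -3, -2); ‖v_1‖ = 3.6056, so q_1 = (0.0000, -0.8321, -0.5547).
q_1·v_2 = 0.0000·(-1) + (-0.8321)·1 + (-0.5547)·(-4) = 1.3868.
u_2 = v_2 − 1.3868·q_1 = (-1.0000, 2.1538, -3.2308).
‖u_2‖ = 4.0096, so q_2 = (-0.2494, 0.5372, -0.8058).
Qᵀb = (0.0000, -4.2398).
Back-substitute: x_2 = -4.2398/4.0096 = -1.0574.
x_1 = (0.0000 − 1.3868·(-1.0574))/3.6056 = 0.4067.

x = (0.4067, -1.0574)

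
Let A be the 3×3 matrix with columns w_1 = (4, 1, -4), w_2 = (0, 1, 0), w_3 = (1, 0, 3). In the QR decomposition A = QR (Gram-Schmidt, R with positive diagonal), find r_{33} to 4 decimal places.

r_{33} = 2.8284

e_1 = w_1/‖w_1‖ = (4, 1, -4)/5.7446 = (0.6963, 0.1741, -0.6963).
r_{12} = e_1·w_2 = 0.1741.
u_2 = w_2 − 0.1741·e_1 = (-0.1212, 0.9697, 0.1212).
‖u_2‖ = 0.9847, so e_2 = (-0.1231, 0.9847, 0.1231).
r_{13} = e_1·w_3 = -1.3926; r_{23} = e_2·w_3 = 0.2462.
u_3 = w_3 + 1.3926·e_1 − 0.2462·e_2 = (2.0000, 0.0000, 2.0000).
r_{33} = ‖u_3‖ = 2.8284.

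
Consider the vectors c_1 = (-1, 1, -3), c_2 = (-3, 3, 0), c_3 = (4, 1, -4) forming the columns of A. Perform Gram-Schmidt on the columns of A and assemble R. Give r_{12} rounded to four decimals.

c_1 = (-1, 1, -3); ‖c_1‖ = 3.3166, so e_1 = (-0.3015, 0.3015, -0.9045).
r_{12} = e_1·c_2 = 1.8091.

r_{12} = 1.8091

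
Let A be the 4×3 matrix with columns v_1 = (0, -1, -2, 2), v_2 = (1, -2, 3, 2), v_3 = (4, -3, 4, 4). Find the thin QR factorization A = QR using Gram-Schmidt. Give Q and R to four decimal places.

Q = [[0.0000, 0.2357, 0.9526], [-0.3333, -0.4714, 0.2722], [-0.6667, 0.7071, -0.1361], [0.6667, 0.4714, 0.0000]], R = [[3.0000, 0.0000, 1.0000], [0.0000, 4.2426, 7.0711], [0.0000, 0.0000, 2.4495]]

q_1 = v_1/‖v_1‖ = (0, -1, -2, 2)/3.0000 = (0.0000, -0.3333, -0.6667, 0.6667).
r_{12} = q_1·v_2 = 0.0000.
u_2 = v_2 + 0.0000·q_1 = (1.0000, -2.0000, 3.0000, 2.0000).
‖u_2‖ = 4.2426, so q_2 = (0.2357, -0.4714, 0.7071, 0.4714).
r_{13} = q_1·v_3 = 1.0000; r_{23} = q_2·v_3 = 7.0711.
u_3 = v_3 − 1.0000·q_1 − 7.0711·q_2 = (2.3333, 0.6667, -0.3333, 0.0000).
‖u_3‖ = 2.4495, so q_3 = (0.9526, 0.2722, -0.1361, 0.0000).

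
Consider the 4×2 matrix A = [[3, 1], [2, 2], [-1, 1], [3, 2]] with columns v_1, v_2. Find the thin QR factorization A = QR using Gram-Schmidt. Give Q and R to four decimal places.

v_1 = (3, 2, -1, 3); ‖v_1‖ = 4.7958, so q_1 = (0.6255, 0.4170, -0.2085, 0.6255).
q_1·v_2 = 0.6255·1 + 0.4170·2 + (-0.2085)·1 + 0.6255·2 = 2.5022.
u_2 = v_2 − 2.5022·q_1 = (-0.5652, 0.9565, 1.5217, 0.4348).
‖u_2‖ = 1.9337, so q_2 = (-0.2923, 0.4947, 0.7870, 0.2248).

Q = [[0.6255, -0.2923], [0.4170, 0.4947], [-0.2085, 0.7870], [0.6255, 0.2248]], R = [[4.7958, 2.5022], [0.0000, 1.9337]]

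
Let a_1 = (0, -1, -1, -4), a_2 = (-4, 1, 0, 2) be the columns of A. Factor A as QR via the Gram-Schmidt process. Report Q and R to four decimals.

Q = [[0.0000, -0.9847], [-0.2357, 0.1231], [-0.2357, -0.1231], [-0.9428, 0.0000]], R = [[4.2426, -2.1213], [0.0000, 4.0620]]

e_1 = a_1/‖a_1‖ = (0, -1, -1, -4)/4.2426 = (0.0000, -0.2357, -0.2357, -0.9428).
r_{12} = e_1·a_2 = -2.1213.
u_2 = a_2 + 2.1213·e_1 = (-4.0000, 0.5000, -0.5000, 0.0000).
‖u_2‖ = 4.0620, so e_2 = (-0.9847, 0.1231, -0.1231, 0.0000).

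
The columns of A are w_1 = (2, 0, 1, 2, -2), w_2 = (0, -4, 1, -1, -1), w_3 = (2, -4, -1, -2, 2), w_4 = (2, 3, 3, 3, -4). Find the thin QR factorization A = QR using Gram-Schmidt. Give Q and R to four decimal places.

w_1 = (2, 0, 1, 2, -2); ‖w_1‖ = 3.6056, so e_1 = (0.5547, 0.0000, 0.2774, 0.5547, -0.5547).
e_1·w_2 = 0.5547·0 + 0.0000·(-4) + 0.2774·1 + 0.5547·(-1) + (-0.5547)·(-1) = 0.2774.
u_2 = w_2 − 0.2774·e_1 = (-0.1538, -4.0000, 0.9231, -1.1538, -0.8462).
‖u_2‖ = 4.3501, so e_2 = (-0.0354, -0.9195, 0.2122, -0.2652, -0.1945).
e_1·w_3 = 0.5547·2 + 0.0000·(-4) + 0.2774·(-1) + 0.5547·(-2) + (-0.5547)·2 = -1.3868; e_2·w_3 = (-0.0354)·2 + (-0.9195)·(-4) + 0.2122·(-1) + (-0.2652)·(-2) + (-0.1945)·2 = 3.5366.
u_3 = w_3 + 1.3868·e_1 − 3.5366·e_2 = (2.8943, -0.7480, -1.3659, -0.2927, 1.9187).
‖u_3‖ = 3.8169, so e_3 = (0.7583, -0.1960, -0.3578, -0.0767, 0.5027).
e_1·w_4 = 0.5547·2 + 0.0000·3 + 0.2774·3 + 0.5547·3 + (-0.5547)·(-4) = 5.8244; e_2·w_4 = (-0.0354)·2 + (-0.9195)·3 + 0.2122·3 + (-0.2652)·3 + (-0.1945)·(-4) = -2.2104; e_3·w_4 = 0.7583·2 + (-0.1960)·3 + (-0.3578)·3 + (-0.0767)·3 + 0.5027·(-4) = -2.3856.
u_4 = w_4 − 5.8244·e_1 + 2.2104·e_2 + 2.3856·e_3 = (0.5000, 0.5000, 1.0000, -1.0000, 0.0000).
‖u_4‖ = 1.5811, so e_4 = (0.3162, 0.3162, 0.6325, -0.6325, 0.0000).

Q = [[0.5547, -0.0354, 0.7583, 0.3162], [0.0000, -0.9195, -0.1960, 0.3162], [0.2774, 0.2122, -0.3578, 0.6325], [0.5547, -0.2652, -0.0767, -0.6325], [-0.5547, -0.1945, 0.5027, 0.0000]], R = [[3.6056, 0.2774, -1.3868, 5.8244], [0.0000, 4.3501, 3.5366, -2.2104], [0.0000, 0.0000, 3.8169, -2.3856], [0.0000, 0.0000, 0.0000, 1.5811]]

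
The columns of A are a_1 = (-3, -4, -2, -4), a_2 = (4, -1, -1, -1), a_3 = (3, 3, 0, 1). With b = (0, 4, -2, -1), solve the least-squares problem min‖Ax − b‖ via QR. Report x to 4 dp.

x = (1.2805, -1.0587, 2.7096)

a_1 = (-3, -4, -2, -4); ‖a_1‖ = 6.7082, so q_1 = (-0.4472, -0.5963, -0.2981, -0.5963).
q_1·a_2 = (-0.4472)·4 + (-0.5963)·(-1) + (-0.2981)·(-1) + (-0.5963)·(-1) = -0.2981.
u_2 = a_2 + 0.2981·q_1 = (3.8667, -1.1778, -1.0889, -1.1778).
‖u_2‖ = 4.3487, so q_2 = (0.8892, -0.2708, -0.2504, -0.2708).
q_1·a_3 = (-0.4472)·3 + (-0.5963)·3 + (-0.2981)·0 + (-0.5963)·1 = -3.7268; q_2·a_3 = 0.8892·3 + (-0.2708)·3 + (-0.2504)·0 + (-0.2708)·1 = 1.5841.
u_3 = a_3 + 3.7268·q_1 − 1.5841·q_2 = (-0.0752, 1.2068, -0.7145, -0.7932).
‖u_3‖ = 1.6130, so q_3 = (-0.0466, 0.7482, -0.4429, -0.4918).
Qᵀb = (-1.1926, -0.3117, 4.3704).
Back-substitute: x_3 = 4.3704/1.6130 = 2.7096.
x_2 = (-0.3117 − 1.5841·2.7096)/4.3487 = -1.0587.
x_1 = (-1.1926 + 0.2981·(-1.0587) + 3.7268·2.7096)/6.7082 = 1.2805.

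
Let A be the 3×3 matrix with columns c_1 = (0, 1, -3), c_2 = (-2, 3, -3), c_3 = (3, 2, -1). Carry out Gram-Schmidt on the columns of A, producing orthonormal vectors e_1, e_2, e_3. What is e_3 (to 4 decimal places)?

e_3 = (0.6882, 0.6882, 0.2294)

c_1 = (0, 1, -3); ‖c_1‖ = 3.1623, so e_1 = (0.0000, 0.3162, -0.9487).
e_1·c_2 = 0.0000·(-2) + 0.3162·3 + (-0.9487)·(-3) = 3.7947.
u_2 = c_2 − 3.7947·e_1 = (-2.0000, 1.8000, 0.6000).
‖u_2‖ = 2.7568, so e_2 = (-0.7255, 0.6529, 0.2176).
e_1·c_3 = 0.0000·3 + 0.3162·2 + (-0.9487)·(-1) = 1.5811; e_2·c_3 = (-0.7255)·3 + 0.6529·2 + 0.2176·(-1) = -1.0882.
u_3 = c_3 − 1.5811·e_1 + 1.0882·e_2 = (2.2105, 2.2105, 0.7368).
‖u_3‖ = 3.2118, so e_3 = (0.6882, 0.6882, 0.2294).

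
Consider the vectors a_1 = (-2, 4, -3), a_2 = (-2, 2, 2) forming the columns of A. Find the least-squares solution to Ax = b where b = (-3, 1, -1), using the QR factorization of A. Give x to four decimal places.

q_1 = a_1/‖a_1‖ = (-2, 4, -3)/5.3852 = (-0.3714, 0.7428, -0.5571).
r_{12} = q_1·a_2 = 1.1142.
u_2 = a_2 − 1.1142·q_1 = (-1.5862, 1.1724, 2.6207).
‖u_2‖ = 3.2800, so q_2 = (-0.4836, 0.3574, 0.7990).
Qᵀb = (2.4140, 1.0092).
Back-substitute: x_2 = 1.0092/3.2800 = 0.3077.
x_1 = (2.4140 − 1.1142·0.3077)/5.3852 = 0.3846.

x = (0.3846, 0.3077)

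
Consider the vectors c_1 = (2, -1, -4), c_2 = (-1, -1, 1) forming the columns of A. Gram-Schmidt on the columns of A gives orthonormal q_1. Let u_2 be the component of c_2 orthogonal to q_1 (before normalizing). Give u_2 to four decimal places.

u_2 = (-0.5238, -1.2381, 0.0476)

c_1 = (2, -1, -4); ‖c_1‖ = 4.5826, so q_1 = (0.4364, -0.2182, -0.8729).
q_1·c_2 = 0.4364·(-1) + (-0.2182)·(-1) + (-0.8729)·1 = -1.0911.
u_2 = c_2 + 1.0911·q_1 = (-0.5238, -1.2381, 0.0476).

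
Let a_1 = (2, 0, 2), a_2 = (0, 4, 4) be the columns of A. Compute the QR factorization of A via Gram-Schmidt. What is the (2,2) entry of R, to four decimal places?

e_1 = a_1/‖a_1‖ = (2, 0, 2)/2.8284 = (0.7071, 0.0000, 0.7071).
r_{12} = e_1·a_2 = 2.8284.
u_2 = a_2 − 2.8284·e_1 = (-2.0000, 4.0000, 2.0000).
r_{22} = ‖u_2‖ = 4.8990.

r_{22} = 4.8990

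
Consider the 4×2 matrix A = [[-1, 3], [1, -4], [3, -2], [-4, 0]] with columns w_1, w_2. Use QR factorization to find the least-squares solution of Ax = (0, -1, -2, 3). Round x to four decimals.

x = (-0.7280, -0.0505)

w_1 = (-1, 1, 3, -4); ‖w_1‖ = 5.1962, so q_1 = (-0.1925, 0.1925, 0.5774, -0.7698).
q_1·w_2 = (-0.1925)·3 + 0.1925·(-4) + 0.5774·(-2) + (-0.7698)·0 = -2.5019.
u_2 = w_2 + 2.5019·q_1 = (2.5185, -3.5185, -0.5556, -1.9259).
‖u_2‖ = 4.7687, so q_2 = (0.5281, -0.7378, -0.1165, -0.4039).
Qᵀb = (-3.6566, -0.2408).
Back-substitute: x_2 = -0.2408/4.7687 = -0.0505.
x_1 = (-3.6566 + 2.5019·(-0.0505))/5.1962 = -0.7280.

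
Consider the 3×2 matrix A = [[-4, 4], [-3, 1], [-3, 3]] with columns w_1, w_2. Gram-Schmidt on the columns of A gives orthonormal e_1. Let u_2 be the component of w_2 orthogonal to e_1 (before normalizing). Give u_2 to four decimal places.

u_2 = (0.7059, -1.4706, 0.5294)

w_1 = (-4, -3, -3); ‖w_1‖ = 5.8310, so e_1 = (-0.6860, -0.5145, -0.5145).
e_1·w_2 = (-0.6860)·4 + (-0.5145)·1 + (-0.5145)·3 = -4.8020.
u_2 = w_2 + 4.8020·e_1 = (0.7059, -1.4706, 0.5294).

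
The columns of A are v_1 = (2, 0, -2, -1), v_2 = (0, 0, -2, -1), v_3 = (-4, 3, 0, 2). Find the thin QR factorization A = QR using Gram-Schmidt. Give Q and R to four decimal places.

Q = [[0.6667, -0.7454, 0.0000], [0.0000, 0.0000, 0.8589], [-0.6667, -0.5963, -0.2290], [-0.3333, -0.2981, 0.4581]], R = [[3.0000, 1.6667, -3.3333], [0.0000, 1.4907, 2.3851], [0.0000, 0.0000, 3.4928]]

v_1 = (2, 0, -2, -1); ‖v_1‖ = 3.0000, so q_1 = (0.6667, 0.0000, -0.6667, -0.3333).
q_1·v_2 = 0.6667·0 + 0.0000·0 + (-0.6667)·(-2) + (-0.3333)·(-1) = 1.6667.
u_2 = v_2 − 1.6667·q_1 = (-1.1111, 0.0000, -0.8889, -0.4444).
‖u_2‖ = 1.4907, so q_2 = (-0.7454, 0.0000, -0.5963, -0.2981).
q_1·v_3 = 0.6667·(-4) + 0.0000·3 + (-0.6667)·0 + (-0.3333)·2 = -3.3333; q_2·v_3 = (-0.7454)·(-4) + 0.0000·3 + (-0.5963)·0 + (-0.2981)·2 = 2.3851.
u_3 = v_3 + 3.3333·q_1 − 2.3851·q_2 = (0.0000, 3.0000, -0.8000, 1.6000).
‖u_3‖ = 3.4928, so q_3 = (0.0000, 0.8589, -0.2290, 0.4581).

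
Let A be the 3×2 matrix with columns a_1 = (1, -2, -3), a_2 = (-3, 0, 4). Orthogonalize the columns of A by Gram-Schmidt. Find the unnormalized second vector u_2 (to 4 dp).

a_1 = (1, -2, -3); ‖a_1‖ = 3.7417, so e_1 = (0.2673, -0.5345, -0.8018).
e_1·a_2 = 0.2673·(-3) + (-0.5345)·0 + (-0.8018)·4 = -4.0089.
u_2 = a_2 + 4.0089·e_1 = (-1.9286, -2.1429, 0.7857).

u_2 = (-1.9286, -2.1429, 0.7857)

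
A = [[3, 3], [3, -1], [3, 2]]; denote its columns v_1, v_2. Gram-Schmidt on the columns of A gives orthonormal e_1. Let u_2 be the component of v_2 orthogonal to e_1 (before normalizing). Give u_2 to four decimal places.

u_2 = (1.6667, -2.3333, 0.6667)

e_1 = v_1/‖v_1‖ = (3, 3, 3)/5.1962 = (0.5774, 0.5774, 0.5774).
r_{12} = e_1·v_2 = 2.3094.
u_2 = v_2 − 2.3094·e_1 = (1.6667, -2.3333, 0.6667).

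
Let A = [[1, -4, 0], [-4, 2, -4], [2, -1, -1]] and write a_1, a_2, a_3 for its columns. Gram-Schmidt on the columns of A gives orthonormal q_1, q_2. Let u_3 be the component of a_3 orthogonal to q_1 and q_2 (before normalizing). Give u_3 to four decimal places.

a_1 = (1, -4, 2); ‖a_1‖ = 4.5826, so q_1 = (0.2182, -0.8729, 0.4364).
q_1·a_2 = 0.2182·(-4) + (-0.8729)·2 + 0.4364·(-1) = -3.0551.
u_2 = a_2 + 3.0551·q_1 = (-3.3333, -0.6667, 0.3333).
‖u_2‖ = 3.4157, so q_2 = (-0.9759, -0.1952, 0.0976).
q_1·a_3 = 0.2182·0 + (-0.8729)·(-4) + 0.4364·(-1) = 3.0551; q_2·a_3 = (-0.9759)·0 + (-0.1952)·(-4) + 0.0976·(-1) = 0.6831.
u_3 = a_3 − 3.0551·q_1 − 0.6831·q_2 = (0.0000, -1.2000, -2.4000).

u_3 = (0.0000, -1.2000, -2.4000)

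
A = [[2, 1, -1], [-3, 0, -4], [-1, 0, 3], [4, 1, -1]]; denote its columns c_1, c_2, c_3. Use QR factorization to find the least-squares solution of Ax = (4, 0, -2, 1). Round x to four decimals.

e_1 = c_1/‖c_1‖ = (2, -3, -1, 4)/5.4772 = (0.3651, -0.5477, -0.1826, 0.7303).
r_{12} = e_1·c_2 = 1.0954.
u_2 = c_2 − 1.0954·e_1 = (0.6000, 0.6000, 0.2000, 0.2000).
‖u_2‖ = 0.8944, so e_2 = (0.6708, 0.6708, 0.2236, 0.2236).
r_{13} = e_1·c_3 = 0.5477; r_{23} = e_2·c_3 = -2.9069.
u_3 = c_3 − 0.5477·e_1 + 2.9069·e_2 = (0.7500, -1.7500, 3.7500, -0.7500).
‖u_3‖ = 4.2720, so e_3 = (0.1756, -0.4096, 0.8778, -0.1756).
Qᵀb = (2.5560, 2.4597, -1.2289).
Back-substitute: x_3 = -1.2289/4.2720 = -0.2877.
x_2 = (2.4597 + 2.9069·(-0.2877))/0.8944 = 1.8151.
x_1 = (2.5560 − 1.0954·1.8151 − 0.5477·(-0.2877))/5.4772 = 0.1324.

x = (0.1324, 1.8151, -0.2877)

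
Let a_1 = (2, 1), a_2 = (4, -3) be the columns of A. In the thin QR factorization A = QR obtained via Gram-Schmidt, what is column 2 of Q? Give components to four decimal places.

q_2 = (0.4472, -0.8944)

q_1 = a_1/‖a_1‖ = (2, 1)/2.2361 = (0.8944, 0.4472).
r_{12} = q_1·a_2 = 2.2361.
u_2 = a_2 − 2.2361·q_1 = (2.0000, -4.0000).
‖u_2‖ = 4.4721, so q_2 = (0.4472, -0.8944).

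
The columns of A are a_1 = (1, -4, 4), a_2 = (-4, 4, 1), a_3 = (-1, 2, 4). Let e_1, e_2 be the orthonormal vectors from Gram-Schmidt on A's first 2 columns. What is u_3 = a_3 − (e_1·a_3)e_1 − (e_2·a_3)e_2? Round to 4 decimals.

a_1 = (1, -4, 4); ‖a_1‖ = 5.7446, so e_1 = (0.1741, -0.6963, 0.6963).
e_1·a_2 = 0.1741·(-4) + (-0.6963)·4 + 0.6963·1 = -2.7852.
u_2 = a_2 + 2.7852·e_1 = (-3.5152, 2.0606, 2.9394).
‖u_2‖ = 5.0242, so e_2 = (-0.6996, 0.4101, 0.5850).
e_1·a_3 = 0.1741·(-1) + (-0.6963)·2 + 0.6963·4 = 1.2185; e_2·a_3 = (-0.6996)·(-1) + 0.4101·2 + 0.5850·4 = 3.8601.
u_3 = a_3 − 1.2185·e_1 − 3.8601·e_2 = (1.4886, 1.2653, 0.8932).

u_3 = (1.4886, 1.2653, 0.8932)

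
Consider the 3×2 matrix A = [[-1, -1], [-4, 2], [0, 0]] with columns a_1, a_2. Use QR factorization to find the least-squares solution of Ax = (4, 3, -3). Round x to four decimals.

a_1 = (-1, -4, 0); ‖a_1‖ = 4.1231, so e_1 = (-0.2425, -0.9701, 0.0000).
e_1·a_2 = (-0.2425)·(-1) + (-0.9701)·2 + 0.0000·0 = -1.6977.
u_2 = a_2 + 1.6977·e_1 = (-1.4118, 0.3529, 0.0000).
‖u_2‖ = 1.4552, so e_2 = (-0.9701, 0.2425, 0.0000).
Qᵀb = (-3.8806, -3.1530).
Back-substitute: x_2 = -3.1530/1.4552 = -2.1667.
x_1 = (-3.8806 + 1.6977·(-2.1667))/4.1231 = -1.8333.

x = (-1.8333, -2.1667)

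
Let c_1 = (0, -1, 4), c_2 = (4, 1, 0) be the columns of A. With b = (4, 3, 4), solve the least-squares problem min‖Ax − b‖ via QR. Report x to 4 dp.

x = (0.8333, 1.1667)

c_1 = (0, -1, 4); ‖c_1‖ = 4.1231, so e_1 = (0.0000, -0.2425, 0.9701).
e_1·c_2 = 0.0000·4 + (-0.2425)·1 + 0.9701·0 = -0.2425.
u_2 = c_2 + 0.2425·e_1 = (4.0000, 0.9412, 0.2353).
‖u_2‖ = 4.1160, so e_2 = (0.9718, 0.2287, 0.0572).
Qᵀb = (3.1530, 4.8020).
Back-substitute: x_2 = 4.8020/4.1160 = 1.1667.
x_1 = (3.1530 + 0.2425·1.1667)/4.1231 = 0.8333.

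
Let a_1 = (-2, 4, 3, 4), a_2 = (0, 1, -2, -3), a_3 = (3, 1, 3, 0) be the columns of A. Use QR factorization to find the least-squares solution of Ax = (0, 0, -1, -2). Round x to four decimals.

x = (-0.0970, 0.4755, 0.0030)

q_1 = a_1/‖a_1‖ = (-2, 4, 3, 4)/6.7082 = (-0.2981, 0.5963, 0.4472, 0.5963).
r_{12} = q_1·a_2 = -2.0870.
u_2 = a_2 + 2.0870·q_1 = (-0.6222, 2.2444, -1.0667, -1.7556).
‖u_2‖ = 3.1056, so q_2 = (-0.2004, 0.7227, -0.3435, -0.5653).
r_{13} = q_1·a_3 = 1.0435; r_{23} = q_2·a_3 = -0.9088.
u_3 = a_3 − 1.0435·q_1 + 0.9088·q_2 = (3.1290, 1.0346, 2.2212, -1.1359).
‖u_3‖ = 4.1334, so q_3 = (0.7570, 0.2503, 0.5374, -0.2748).
Qᵀb = (-1.6398, 1.4741, 0.0123).
Back-substitute: x_3 = 0.0123/4.1334 = 0.0030.
x_2 = (1.4741 + 0.9088·0.0030)/3.1056 = 0.4755.
x_1 = (-1.6398 + 2.0870·0.4755 − 1.0435·0.0030)/6.7082 = -0.0970.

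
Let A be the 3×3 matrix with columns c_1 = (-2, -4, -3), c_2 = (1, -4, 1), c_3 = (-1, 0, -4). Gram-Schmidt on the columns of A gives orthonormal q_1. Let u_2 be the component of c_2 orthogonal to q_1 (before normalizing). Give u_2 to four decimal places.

c_1 = (-2, -4, -3); ‖c_1‖ = 5.3852, so q_1 = (-0.3714, -0.7428, -0.5571).
q_1·c_2 = (-0.3714)·1 + (-0.7428)·(-4) + (-0.5571)·1 = 2.0426.
u_2 = c_2 − 2.0426·q_1 = (1.7586, -2.4828, 2.1379).

u_2 = (1.7586, -2.4828, 2.1379)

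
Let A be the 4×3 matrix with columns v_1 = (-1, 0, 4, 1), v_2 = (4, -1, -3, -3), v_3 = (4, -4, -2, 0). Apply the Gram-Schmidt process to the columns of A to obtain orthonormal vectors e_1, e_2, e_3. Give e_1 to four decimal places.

e_1 = (-0.2357, 0.0000, 0.9428, 0.2357)

e_1 = v_1/‖v_1‖ = (-1, 0, 4, 1)/4.2426 = (-0.2357, 0.0000, 0.9428, 0.2357).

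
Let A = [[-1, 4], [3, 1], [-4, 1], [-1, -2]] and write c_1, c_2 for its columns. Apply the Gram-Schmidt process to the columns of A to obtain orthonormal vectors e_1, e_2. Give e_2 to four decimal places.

e_2 = (0.8355, 0.2864, 0.1194, -0.4535)

e_1 = c_1/‖c_1‖ = (-1, 3, -4, -1)/5.1962 = (-0.1925, 0.5774, -0.7698, -0.1925).
r_{12} = e_1·c_2 = -0.5774.
u_2 = c_2 + 0.5774·e_1 = (3.8889, 1.3333, 0.5556, -2.1111).
‖u_2‖ = 4.6547, so e_2 = (0.8355, 0.2864, 0.1194, -0.4535).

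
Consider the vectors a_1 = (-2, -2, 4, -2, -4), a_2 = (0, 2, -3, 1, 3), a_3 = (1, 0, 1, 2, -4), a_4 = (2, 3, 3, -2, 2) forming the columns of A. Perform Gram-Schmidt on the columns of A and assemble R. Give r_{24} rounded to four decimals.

r_{24} = -0.2279

a_1 = (-2, -2, 4, -2, -4); ‖a_1‖ = 6.6332, so q_1 = (-0.3015, -0.3015, 0.6030, -0.3015, -0.6030).
q_1·a_2 = (-0.3015)·0 + (-0.3015)·2 + 0.6030·(-3) + (-0.3015)·1 + (-0.6030)·3 = -4.5227.
u_2 = a_2 + 4.5227·q_1 = (-1.3636, 0.6364, -0.2727, -0.3636, 0.2727).
‖u_2‖ = 1.5954, so q_2 = (-0.8547, 0.3989, -0.1709, -0.2279, 0.1709).
r_{24} = q_2·a_4 = -0.2279.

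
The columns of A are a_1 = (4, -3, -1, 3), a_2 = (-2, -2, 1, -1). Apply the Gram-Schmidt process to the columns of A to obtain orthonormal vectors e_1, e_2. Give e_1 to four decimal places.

e_1 = (0.6761, -0.5071, -0.1690, 0.5071)

e_1 = a_1/‖a_1‖ = (4, -3, -1, 3)/5.9161 = (0.6761, -0.5071, -0.1690, 0.5071).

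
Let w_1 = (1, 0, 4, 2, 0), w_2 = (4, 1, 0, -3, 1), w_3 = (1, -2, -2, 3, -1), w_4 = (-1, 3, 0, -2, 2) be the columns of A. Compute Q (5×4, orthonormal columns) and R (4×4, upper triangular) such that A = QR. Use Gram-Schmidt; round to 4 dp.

w_1 = (1, 0, 4, 2, 0); ‖w_1‖ = 4.5826, so e_1 = (0.2182, 0.0000, 0.8729, 0.4364, 0.0000).
e_1·w_2 = 0.2182·4 + 0.0000·1 + 0.8729·0 + 0.4364·(-3) + 0.0000·1 = -0.4364.
u_2 = w_2 + 0.4364·e_1 = (4.0952, 1.0000, 0.3810, -2.8095, 1.0000).
‖u_2‖ = 5.1778, so e_2 = (0.7909, 0.1931, 0.0736, -0.5426, 0.1931).
e_1·w_3 = 0.2182·1 + 0.0000·(-2) + 0.8729·(-2) + 0.4364·3 + 0.0000·(-1) = -0.2182; e_2·w_3 = 0.7909·1 + 0.1931·(-2) + 0.0736·(-2) + (-0.5426)·3 + 0.1931·(-1) = -1.5635.
u_3 = w_3 + 0.2182·e_1 + 1.5635·e_2 = (2.2842, -1.6980, -1.6945, 2.2469, -0.6980).
‖u_3‖ = 4.0630, so e_3 = (0.5622, -0.4179, -0.4171, 0.5530, -0.1718).
e_1·w_4 = 0.2182·(-1) + 0.0000·3 + 0.8729·0 + 0.4364·(-2) + 0.0000·2 = -1.0911; e_2·w_4 = 0.7909·(-1) + 0.1931·3 + 0.0736·0 + (-0.5426)·(-2) + 0.1931·2 = 1.2600; e_3·w_4 = 0.5622·(-1) + (-0.4179)·3 + (-0.4171)·0 + 0.5530·(-2) + (-0.1718)·2 = -3.2656.
u_4 = w_4 + 1.0911·e_1 − 1.2600·e_2 + 3.2656·e_3 = (0.0775, 1.3919, -0.5023, 0.9658, 1.1956).
‖u_4‖ = 2.1349, so e_4 = (0.0363, 0.6520, -0.2353, 0.4524, 0.5600).

Q = [[0.2182, 0.7909, 0.5622, 0.0363], [0.0000, 0.1931, -0.4179, 0.6520], [0.8729, 0.0736, -0.4171, -0.2353], [0.4364, -0.5426, 0.5530, 0.4524], [0.0000, 0.1931, -0.1718, 0.5600]], R = [[4.5826, -0.4364, -0.2182, -1.0911], [0.0000, 5.1778, -1.5635, 1.2600], [0.0000, 0.0000, 4.0630, -3.2656], [0.0000, 0.0000, 0.0000, 2.1349]]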